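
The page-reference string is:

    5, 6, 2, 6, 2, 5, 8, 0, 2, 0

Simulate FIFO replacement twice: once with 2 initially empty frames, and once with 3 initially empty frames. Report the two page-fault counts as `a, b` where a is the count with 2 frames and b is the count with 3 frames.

7, 5

2 frames: F F F . . F F F F . → 7 faults.
3 frames: F F F . . . F F . . → 5 faults.
5 < 7: adding a frame reduced faults, as is typical.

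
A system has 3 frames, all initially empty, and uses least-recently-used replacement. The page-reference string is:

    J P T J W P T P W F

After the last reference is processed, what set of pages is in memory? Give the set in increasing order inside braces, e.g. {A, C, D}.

J -> miss, frames [J]
P -> miss, frames [J, P]
T -> miss, frames [J, P, T]
J -> hit
W -> miss, evict P, frames [T, J, W]
P -> miss, evict T, frames [J, W, P]
T -> miss, evict J, frames [W, P, T]
P -> hit
W -> hit
F -> miss, evict T, frames [P, W, F]

{F, P, W}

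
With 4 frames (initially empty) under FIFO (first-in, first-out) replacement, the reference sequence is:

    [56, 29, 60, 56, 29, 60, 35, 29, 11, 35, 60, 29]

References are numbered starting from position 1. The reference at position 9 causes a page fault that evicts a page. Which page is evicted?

56

pos 1: 56 -> miss, frames (56)
pos 2: 29 -> miss, frames (56 29)
pos 3: 60 -> miss, frames (56 29 60)
pos 4: 56 -> hit
pos 5: 29 -> hit
pos 6: 60 -> hit
pos 7: 35 -> miss, frames (56 29 60 35)
pos 8: 29 -> hit
pos 9: 11 -> miss, evict 56, frames (29 60 35 11)
At position 9, page 56 is evicted.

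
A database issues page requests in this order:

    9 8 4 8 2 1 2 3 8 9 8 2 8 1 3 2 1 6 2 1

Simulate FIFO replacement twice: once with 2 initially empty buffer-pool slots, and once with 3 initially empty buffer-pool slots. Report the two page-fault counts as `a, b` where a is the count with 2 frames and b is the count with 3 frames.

2 frames: F F F . F F . F F F . F F F F F F F F F → 17 faults.
3 frames: F F F . F F . F F F . F . F F . . F F F → 14 faults.
14 < 17: adding a frame reduced faults, as is typical.

17, 14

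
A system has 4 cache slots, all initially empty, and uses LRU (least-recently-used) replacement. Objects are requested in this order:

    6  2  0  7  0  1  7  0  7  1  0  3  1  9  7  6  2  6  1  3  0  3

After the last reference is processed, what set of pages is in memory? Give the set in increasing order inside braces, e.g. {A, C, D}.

6 → fault, frames {6}
2 → fault, frames {6,2}
0 → fault, frames {6,2,0}
7 → fault, frames {6,2,0,7}
0 → hit
1 → fault, evict 6, frames {2,7,0,1}
7 → hit
0 → hit
7 → hit
1 → hit
0 → hit
3 → fault, evict 2, frames {7,1,0,3}
1 → hit
9 → fault, evict 7, frames {0,3,1,9}
7 → fault, evict 0, frames {3,1,9,7}
6 → fault, evict 3, frames {1,9,7,6}
2 → fault, evict 1, frames {9,7,6,2}
6 → hit
1 → fault, evict 9, frames {7,2,6,1}
3 → fault, evict 7, frames {2,6,1,3}
0 → fault, evict 2, frames {6,1,3,0}
3 → hit

{0, 1, 3, 6}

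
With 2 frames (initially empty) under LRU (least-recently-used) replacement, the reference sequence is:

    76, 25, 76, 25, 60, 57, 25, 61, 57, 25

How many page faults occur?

76 -> fault, frames [76]
25 -> fault, frames [76, 25]
76 -> hit
25 -> hit
60 -> fault, evict 76, frames [25, 60]
57 -> fault, evict 25, frames [60, 57]
25 -> fault, evict 60, frames [57, 25]
61 -> fault, evict 57, frames [25, 61]
57 -> fault, evict 25, frames [61, 57]
25 -> fault, evict 61, frames [57, 25]
Page faults: 8.

8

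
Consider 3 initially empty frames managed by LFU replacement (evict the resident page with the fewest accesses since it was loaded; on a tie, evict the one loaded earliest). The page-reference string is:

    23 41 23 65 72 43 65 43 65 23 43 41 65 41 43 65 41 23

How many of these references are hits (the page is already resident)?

23 → fault, frames (23)
41 → fault, frames (23 41)
23 → hit
65 → fault, frames (23 41 65)
72 → fault, evict 41, frames (23 65 72)
43 → fault, evict 65, frames (23 72 43)
65 → fault, evict 72, frames (23 43 65)
43 → hit
65 → hit
23 → hit
43 → hit
41 → fault, evict 65, frames (23 43 41)
65 → fault, evict 41, frames (23 43 65)
41 → fault, evict 65, frames (23 43 41)
43 → hit
65 → fault, evict 41, frames (23 43 65)
41 → fault, evict 65, frames (23 43 41)
23 → hit
Hits: 7.

7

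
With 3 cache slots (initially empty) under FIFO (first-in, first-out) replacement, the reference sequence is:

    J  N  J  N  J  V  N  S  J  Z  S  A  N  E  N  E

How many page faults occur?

J -> miss, frames [J]
N -> miss, frames [J, N]
J -> hit
N -> hit
J -> hit
V -> miss, frames [J, N, V]
N -> hit
S -> miss, evict J, frames [N, V, S]
J -> miss, evict N, frames [V, S, J]
Z -> miss, evict V, frames [S, J, Z]
S -> hit
A -> miss, evict S, frames [J, Z, A]
N -> miss, evict J, frames [Z, A, N]
E -> miss, evict Z, frames [A, N, E]
N -> hit
E -> hit
Page faults: 9.

9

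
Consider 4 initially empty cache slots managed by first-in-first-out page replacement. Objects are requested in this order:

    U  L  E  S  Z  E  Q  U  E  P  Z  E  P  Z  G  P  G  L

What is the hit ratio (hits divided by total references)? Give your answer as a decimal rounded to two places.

U -> miss, frames (U)
L -> miss, frames (U L)
E -> miss, frames (U L E)
S -> miss, frames (U L E S)
Z -> miss, evict U, frames (L E S Z)
E -> hit
Q -> miss, evict L, frames (E S Z Q)
U -> miss, evict E, frames (S Z Q U)
E -> miss, evict S, frames (Z Q U E)
P -> miss, evict Z, frames (Q U E P)
Z -> miss, evict Q, frames (U E P Z)
E -> hit
P -> hit
Z -> hit
G -> miss, evict U, frames (E P Z G)
P -> hit
G -> hit
L -> miss, evict E, frames (P Z G L)
Hits: 6 of 18 references → 6/18 = 0.3333.

0.33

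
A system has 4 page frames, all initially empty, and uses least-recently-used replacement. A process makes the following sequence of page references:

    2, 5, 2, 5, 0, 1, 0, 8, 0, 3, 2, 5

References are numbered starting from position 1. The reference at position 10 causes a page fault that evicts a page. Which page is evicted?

5

pos 1: 2 -> miss, frames (2)
pos 2: 5 -> miss, frames (2 5)
pos 3: 2 -> hit
pos 4: 5 -> hit
pos 5: 0 -> miss, frames (2 5 0)
pos 6: 1 -> miss, frames (2 5 0 1)
pos 7: 0 -> hit
pos 8: 8 -> miss, evict 2, frames (5 1 0 8)
pos 9: 0 -> hit
pos 10: 3 -> miss, evict 5, frames (1 8 0 3)
At position 10, page 5 is evicted.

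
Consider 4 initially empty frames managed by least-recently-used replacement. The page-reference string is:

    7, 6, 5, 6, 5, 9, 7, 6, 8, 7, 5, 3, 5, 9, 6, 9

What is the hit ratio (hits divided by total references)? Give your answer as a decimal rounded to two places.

7 -> miss, frames (7)
6 -> miss, frames (7 6)
5 -> miss, frames (7 6 5)
6 -> hit
5 -> hit
9 -> miss, frames (7 6 5 9)
7 -> hit
6 -> hit
8 -> miss, evict 5, frames (9 7 6 8)
7 -> hit
5 -> miss, evict 9, frames (6 8 7 5)
3 -> miss, evict 6, frames (8 7 5 3)
5 -> hit
9 -> miss, evict 8, frames (7 3 5 9)
6 -> miss, evict 7, frames (3 5 9 6)
9 -> hit
Hits: 7 of 16 references → 7/16 = 0.4375.

0.44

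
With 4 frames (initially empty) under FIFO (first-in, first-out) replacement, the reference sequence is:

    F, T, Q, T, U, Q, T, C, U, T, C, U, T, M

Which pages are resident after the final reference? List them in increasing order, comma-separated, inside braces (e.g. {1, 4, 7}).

{C, M, Q, U}

F -> fault, frames {F}
T -> fault, frames {F,T}
Q -> fault, frames {F,T,Q}
T -> hit
U -> fault, frames {F,T,Q,U}
Q -> hit
T -> hit
C -> fault, evict F, frames {T,Q,U,C}
U -> hit
T -> hit
C -> hit
U -> hit
T -> hit
M -> fault, evict T, frames {Q,U,C,M}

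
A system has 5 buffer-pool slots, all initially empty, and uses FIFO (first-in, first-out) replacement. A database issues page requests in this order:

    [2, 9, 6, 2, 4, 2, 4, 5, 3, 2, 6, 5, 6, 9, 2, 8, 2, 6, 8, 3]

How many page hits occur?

2 → miss, frames (2)
9 → miss, frames (2 9)
6 → miss, frames (2 9 6)
2 → hit
4 → miss, frames (2 9 6 4)
2 → hit
4 → hit
5 → miss, frames (2 9 6 4 5)
3 → miss, evict 2, frames (9 6 4 5 3)
2 → miss, evict 9, frames (6 4 5 3 2)
6 → hit
5 → hit
6 → hit
9 → miss, evict 6, frames (4 5 3 2 9)
2 → hit
8 → miss, evict 4, frames (5 3 2 9 8)
2 → hit
6 → miss, evict 5, frames (3 2 9 8 6)
8 → hit
3 → hit
Hits: 10.

10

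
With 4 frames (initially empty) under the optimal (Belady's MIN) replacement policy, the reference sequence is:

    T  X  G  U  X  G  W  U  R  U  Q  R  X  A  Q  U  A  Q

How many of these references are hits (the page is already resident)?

10

T -> fault, frames [T]
X -> fault, frames [T, X]
G -> fault, frames [T, X, G]
U -> fault, frames [T, X, G, U]
X -> hit
G -> hit
W -> fault, evict G, frames [T, X, U, W]
U -> hit
R -> fault, evict W, frames [T, X, U, R]
U -> hit
Q -> fault, evict T, frames [X, U, R, Q]
R -> hit
X -> hit
A -> fault, evict R, frames [X, U, Q, A]
Q -> hit
U -> hit
A -> hit
Q -> hit
Hits: 10.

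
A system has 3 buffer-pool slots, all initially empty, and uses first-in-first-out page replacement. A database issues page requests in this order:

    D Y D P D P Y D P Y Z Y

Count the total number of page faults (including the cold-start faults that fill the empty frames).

D → miss, frames [D]
Y → miss, frames [D, Y]
D → hit
P → miss, frames [D, Y, P]
D → hit
P → hit
Y → hit
D → hit
P → hit
Y → hit
Z → miss, evict D, frames [Y, P, Z]
Y → hit
Page faults: 4.

4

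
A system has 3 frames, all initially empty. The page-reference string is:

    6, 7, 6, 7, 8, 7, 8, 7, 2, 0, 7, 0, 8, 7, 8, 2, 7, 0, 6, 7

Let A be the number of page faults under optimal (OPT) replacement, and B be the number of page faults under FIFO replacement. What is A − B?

Under OPT: F F . . F . . . F F . . . . . F . . F . → 7 faults.
Under FIFO: F F . . F . . . F F F . F . . F . F F F → 11 faults.
A − B = 7 − 11 = -4.

-4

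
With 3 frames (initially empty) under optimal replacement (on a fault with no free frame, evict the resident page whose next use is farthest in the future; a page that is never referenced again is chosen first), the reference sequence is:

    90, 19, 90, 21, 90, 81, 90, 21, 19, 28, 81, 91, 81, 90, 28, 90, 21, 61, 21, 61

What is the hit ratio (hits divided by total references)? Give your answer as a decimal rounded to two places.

0.50

90: miss, frames {90}
19: miss, frames {90,19}
90: hit
21: miss, frames {90,19,21}
90: hit
81: miss, evict 19, frames {90,21,81}
90: hit
21: hit
19: miss, evict 21, frames {90,81,19}
28: miss, evict 19, frames {90,81,28}
81: hit
91: miss, evict 28, frames {90,81,91}
81: hit
90: hit
28: miss, evict 91, frames {90,81,28}
90: hit
21: miss, evict 28, frames {90,81,21}
61: miss, evict 81, frames {90,21,61}
21: hit
61: hit
Hits: 10 of 20 references → 10/20 = 0.5000.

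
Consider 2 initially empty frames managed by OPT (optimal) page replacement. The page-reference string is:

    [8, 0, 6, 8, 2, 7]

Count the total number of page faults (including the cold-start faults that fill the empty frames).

5

8: miss, frames {8}
0: miss, frames {8,0}
6: miss, evict 0, frames {8,6}
8: hit
2: miss, evict 6, frames {8,2}
7: miss, evict 2, frames {8,7}
Page faults: 5.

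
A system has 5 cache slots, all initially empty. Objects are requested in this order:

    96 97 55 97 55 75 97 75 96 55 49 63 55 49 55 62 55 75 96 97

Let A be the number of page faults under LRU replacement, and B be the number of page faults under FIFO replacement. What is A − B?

1

Under LRU: F F F . . F . . . . F F . . . F . F F F → 10 faults.
Under FIFO: F F F . . F . . . . F F . . . F . . F F → 9 faults.
A − B = 10 − 9 = 1.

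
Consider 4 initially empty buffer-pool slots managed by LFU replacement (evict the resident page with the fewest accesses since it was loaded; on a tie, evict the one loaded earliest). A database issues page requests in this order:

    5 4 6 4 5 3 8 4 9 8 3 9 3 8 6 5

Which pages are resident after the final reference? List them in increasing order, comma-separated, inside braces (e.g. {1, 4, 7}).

{4, 5, 6, 8}

5 → miss, frames [5]
4 → miss, frames [5, 4]
6 → miss, frames [5, 4, 6]
4 → hit
5 → hit
3 → miss, frames [5, 4, 6, 3]
8 → miss, evict 6, frames [5, 4, 3, 8]
4 → hit
9 → miss, evict 3, frames [5, 4, 8, 9]
8 → hit
3 → miss, evict 9, frames [5, 4, 8, 3]
9 → miss, evict 3, frames [5, 4, 8, 9]
3 → miss, evict 9, frames [5, 4, 8, 3]
8 → hit
6 → miss, evict 3, frames [5, 4, 8, 6]
5 → hit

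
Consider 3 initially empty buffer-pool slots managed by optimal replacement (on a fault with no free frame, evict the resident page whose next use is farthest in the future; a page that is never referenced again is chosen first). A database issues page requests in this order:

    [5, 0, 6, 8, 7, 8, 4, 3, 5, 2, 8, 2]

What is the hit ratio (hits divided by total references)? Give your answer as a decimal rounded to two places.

0.33

5 → fault, frames [5]
0 → fault, frames [5, 0]
6 → fault, frames [5, 0, 6]
8 → fault, evict 6, frames [5, 0, 8]
7 → fault, evict 0, frames [5, 8, 7]
8 → hit
4 → fault, evict 7, frames [5, 8, 4]
3 → fault, evict 4, frames [5, 8, 3]
5 → hit
2 → fault, evict 3, frames [5, 8, 2]
8 → hit
2 → hit
Hits: 4 of 12 references → 4/12 = 0.3333.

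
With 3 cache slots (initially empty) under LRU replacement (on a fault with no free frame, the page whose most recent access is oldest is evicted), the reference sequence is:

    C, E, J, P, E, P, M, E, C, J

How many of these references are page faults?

C -> fault, frames {C}
E -> fault, frames {C,E}
J -> fault, frames {C,E,J}
P -> fault, evict C, frames {E,J,P}
E -> hit
P -> hit
M -> fault, evict J, frames {E,P,M}
E -> hit
C -> fault, evict P, frames {M,E,C}
J -> fault, evict M, frames {E,C,J}
Page faults: 7.

7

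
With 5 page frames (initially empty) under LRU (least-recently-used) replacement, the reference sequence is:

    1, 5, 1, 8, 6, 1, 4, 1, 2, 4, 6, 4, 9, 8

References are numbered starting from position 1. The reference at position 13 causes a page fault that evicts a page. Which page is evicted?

8

pos 1: 1 → fault, frames (1)
pos 2: 5 → fault, frames (1 5)
pos 3: 1 → hit
pos 4: 8 → fault, frames (5 1 8)
pos 5: 6 → fault, frames (5 1 8 6)
pos 6: 1 → hit
pos 7: 4 → fault, frames (5 8 6 1 4)
pos 8: 1 → hit
pos 9: 2 → fault, evict 5, frames (8 6 4 1 2)
pos 10: 4 → hit
pos 11: 6 → hit
pos 12: 4 → hit
pos 13: 9 → fault, evict 8, frames (1 2 6 4 9)
At position 13, page 8 is evicted.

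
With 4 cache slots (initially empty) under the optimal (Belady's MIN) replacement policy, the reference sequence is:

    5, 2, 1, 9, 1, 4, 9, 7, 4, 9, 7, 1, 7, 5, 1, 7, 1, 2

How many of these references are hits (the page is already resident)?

10

5 -> fault, frames [5]
2 -> fault, frames [5, 2]
1 -> fault, frames [5, 2, 1]
9 -> fault, frames [5, 2, 1, 9]
1 -> hit
4 -> fault, evict 2, frames [5, 1, 9, 4]
9 -> hit
7 -> fault, evict 5, frames [1, 9, 4, 7]
4 -> hit
9 -> hit
7 -> hit
1 -> hit
7 -> hit
5 -> fault, evict 4, frames [1, 9, 7, 5]
1 -> hit
7 -> hit
1 -> hit
2 -> fault, evict 5, frames [1, 9, 7, 2]
Hits: 10.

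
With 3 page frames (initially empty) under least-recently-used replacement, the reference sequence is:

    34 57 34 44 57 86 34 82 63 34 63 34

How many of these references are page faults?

7

34 -> fault, frames [34]
57 -> fault, frames [34, 57]
34 -> hit
44 -> fault, frames [57, 34, 44]
57 -> hit
86 -> fault, evict 34, frames [44, 57, 86]
34 -> fault, evict 44, frames [57, 86, 34]
82 -> fault, evict 57, frames [86, 34, 82]
63 -> fault, evict 86, frames [34, 82, 63]
34 -> hit
63 -> hit
34 -> hit
Page faults: 7.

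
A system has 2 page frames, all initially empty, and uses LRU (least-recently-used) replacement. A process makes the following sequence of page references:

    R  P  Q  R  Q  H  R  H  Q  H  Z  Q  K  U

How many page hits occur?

3

R → fault, frames [R]
P → fault, frames [R, P]
Q → fault, evict R, frames [P, Q]
R → fault, evict P, frames [Q, R]
Q → hit
H → fault, evict R, frames [Q, H]
R → fault, evict Q, frames [H, R]
H → hit
Q → fault, evict R, frames [H, Q]
H → hit
Z → fault, evict Q, frames [H, Z]
Q → fault, evict H, frames [Z, Q]
K → fault, evict Z, frames [Q, K]
U → fault, evict Q, frames [K, U]
Hits: 3.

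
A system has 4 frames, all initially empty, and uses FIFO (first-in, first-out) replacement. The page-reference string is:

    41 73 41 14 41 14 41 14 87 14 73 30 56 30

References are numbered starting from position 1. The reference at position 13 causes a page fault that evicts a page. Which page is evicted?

73

pos 1: 41: miss, frames [41]
pos 2: 73: miss, frames [41, 73]
pos 3: 41: hit
pos 4: 14: miss, frames [41, 73, 14]
pos 5: 41: hit
pos 6: 14: hit
pos 7: 41: hit
pos 8: 14: hit
pos 9: 87: miss, frames [41, 73, 14, 87]
pos 10: 14: hit
pos 11: 73: hit
pos 12: 30: miss, evict 41, frames [73, 14, 87, 30]
pos 13: 56: miss, evict 73, frames [14, 87, 30, 56]
At position 13, page 73 is evicted.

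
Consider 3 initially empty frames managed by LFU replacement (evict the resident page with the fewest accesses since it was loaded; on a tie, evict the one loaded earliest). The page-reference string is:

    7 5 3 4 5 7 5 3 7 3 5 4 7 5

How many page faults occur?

8

7 -> miss, frames (7)
5 -> miss, frames (7 5)
3 -> miss, frames (7 5 3)
4 -> miss, evict 7, frames (5 3 4)
5 -> hit
7 -> miss, evict 3, frames (5 4 7)
5 -> hit
3 -> miss, evict 4, frames (5 7 3)
7 -> hit
3 -> hit
5 -> hit
4 -> miss, evict 7, frames (5 3 4)
7 -> miss, evict 4, frames (5 3 7)
5 -> hit
Page faults: 8.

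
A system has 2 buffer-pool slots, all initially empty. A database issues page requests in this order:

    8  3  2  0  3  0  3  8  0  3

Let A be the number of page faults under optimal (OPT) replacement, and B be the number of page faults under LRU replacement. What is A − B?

Under OPT: F F F F . . . F . F → 6 faults.
Under LRU: F F F F F . . F F F → 8 faults.
A − B = 6 − 8 = -2.

-2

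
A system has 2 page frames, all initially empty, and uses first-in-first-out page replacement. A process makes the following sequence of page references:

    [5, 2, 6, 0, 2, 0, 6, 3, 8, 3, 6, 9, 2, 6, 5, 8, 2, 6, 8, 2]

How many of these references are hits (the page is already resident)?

2

5 -> miss, frames (5)
2 -> miss, frames (5 2)
6 -> miss, evict 5, frames (2 6)
0 -> miss, evict 2, frames (6 0)
2 -> miss, evict 6, frames (0 2)
0 -> hit
6 -> miss, evict 0, frames (2 6)
3 -> miss, evict 2, frames (6 3)
8 -> miss, evict 6, frames (3 8)
3 -> hit
6 -> miss, evict 3, frames (8 6)
9 -> miss, evict 8, frames (6 9)
2 -> miss, evict 6, frames (9 2)
6 -> miss, evict 9, frames (2 6)
5 -> miss, evict 2, frames (6 5)
8 -> miss, evict 6, frames (5 8)
2 -> miss, evict 5, frames (8 2)
6 -> miss, evict 8, frames (2 6)
8 -> miss, evict 2, frames (6 8)
2 -> miss, evict 6, frames (8 2)
Hits: 2.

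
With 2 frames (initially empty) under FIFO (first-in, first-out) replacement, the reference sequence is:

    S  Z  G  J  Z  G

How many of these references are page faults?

S -> fault, frames {S}
Z -> fault, frames {S,Z}
G -> fault, evict S, frames {Z,G}
J -> fault, evict Z, frames {G,J}
Z -> fault, evict G, frames {J,Z}
G -> fault, evict J, frames {Z,G}
Page faults: 6.

6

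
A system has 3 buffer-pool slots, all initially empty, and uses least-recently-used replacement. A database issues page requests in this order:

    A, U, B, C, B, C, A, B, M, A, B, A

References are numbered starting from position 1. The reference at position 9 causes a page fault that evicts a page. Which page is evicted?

C

pos 1: A: miss, frames (A)
pos 2: U: miss, frames (A U)
pos 3: B: miss, frames (A U B)
pos 4: C: miss, evict A, frames (U B C)
pos 5: B: hit
pos 6: C: hit
pos 7: A: miss, evict U, frames (B C A)
pos 8: B: hit
pos 9: M: miss, evict C, frames (A B M)
At position 9, page C is evicted.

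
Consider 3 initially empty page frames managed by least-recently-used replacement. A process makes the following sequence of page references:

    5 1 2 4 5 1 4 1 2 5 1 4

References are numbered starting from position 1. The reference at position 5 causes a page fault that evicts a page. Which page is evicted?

pos 1: 5 → miss, frames (5)
pos 2: 1 → miss, frames (5 1)
pos 3: 2 → miss, frames (5 1 2)
pos 4: 4 → miss, evict 5, frames (1 2 4)
pos 5: 5 → miss, evict 1, frames (2 4 5)
At position 5, page 1 is evicted.

1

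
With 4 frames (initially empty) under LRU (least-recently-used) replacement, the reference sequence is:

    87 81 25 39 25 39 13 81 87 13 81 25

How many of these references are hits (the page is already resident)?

87: fault, frames {87}
81: fault, frames {87,81}
25: fault, frames {87,81,25}
39: fault, frames {87,81,25,39}
25: hit
39: hit
13: fault, evict 87, frames {81,25,39,13}
81: hit
87: fault, evict 25, frames {39,13,81,87}
13: hit
81: hit
25: fault, evict 39, frames {87,13,81,25}
Hits: 5.

5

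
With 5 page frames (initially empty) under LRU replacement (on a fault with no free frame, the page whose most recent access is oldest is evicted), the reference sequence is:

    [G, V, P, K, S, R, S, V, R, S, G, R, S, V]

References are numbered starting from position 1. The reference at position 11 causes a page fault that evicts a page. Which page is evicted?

P

pos 1: G: fault, frames [G]
pos 2: V: fault, frames [G, V]
pos 3: P: fault, frames [G, V, P]
pos 4: K: fault, frames [G, V, P, K]
pos 5: S: fault, frames [G, V, P, K, S]
pos 6: R: fault, evict G, frames [V, P, K, S, R]
pos 7: S: hit
pos 8: V: hit
pos 9: R: hit
pos 10: S: hit
pos 11: G: fault, evict P, frames [K, V, R, S, G]
At position 11, page P is evicted.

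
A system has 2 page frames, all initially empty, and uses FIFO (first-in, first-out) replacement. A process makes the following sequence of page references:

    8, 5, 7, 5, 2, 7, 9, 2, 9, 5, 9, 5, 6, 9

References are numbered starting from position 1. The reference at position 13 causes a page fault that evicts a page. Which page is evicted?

9

pos 1: 8 → miss, frames {8}
pos 2: 5 → miss, frames {8,5}
pos 3: 7 → miss, evict 8, frames {5,7}
pos 4: 5 → hit
pos 5: 2 → miss, evict 5, frames {7,2}
pos 6: 7 → hit
pos 7: 9 → miss, evict 7, frames {2,9}
pos 8: 2 → hit
pos 9: 9 → hit
pos 10: 5 → miss, evict 2, frames {9,5}
pos 11: 9 → hit
pos 12: 5 → hit
pos 13: 6 → miss, evict 9, frames {5,6}
At position 13, page 9 is evicted.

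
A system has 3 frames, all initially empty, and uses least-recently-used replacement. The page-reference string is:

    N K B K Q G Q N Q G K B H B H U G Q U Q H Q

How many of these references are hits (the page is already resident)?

9

N → fault, frames (N)
K → fault, frames (N K)
B → fault, frames (N K B)
K → hit
Q → fault, evict N, frames (B K Q)
G → fault, evict B, frames (K Q G)
Q → hit
N → fault, evict K, frames (G Q N)
Q → hit
G → hit
K → fault, evict N, frames (Q G K)
B → fault, evict Q, frames (G K B)
H → fault, evict G, frames (K B H)
B → hit
H → hit
U → fault, evict K, frames (B H U)
G → fault, evict B, frames (H U G)
Q → fault, evict H, frames (U G Q)
U → hit
Q → hit
H → fault, evict G, frames (U Q H)
Q → hit
Hits: 9.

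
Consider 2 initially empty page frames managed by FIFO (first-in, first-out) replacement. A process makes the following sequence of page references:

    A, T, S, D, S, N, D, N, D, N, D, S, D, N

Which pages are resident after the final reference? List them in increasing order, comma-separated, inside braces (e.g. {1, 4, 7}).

A: fault, frames [A]
T: fault, frames [A, T]
S: fault, evict A, frames [T, S]
D: fault, evict T, frames [S, D]
S: hit
N: fault, evict S, frames [D, N]
D: hit
N: hit
D: hit
N: hit
D: hit
S: fault, evict D, frames [N, S]
D: fault, evict N, frames [S, D]
N: fault, evict S, frames [D, N]

{D, N}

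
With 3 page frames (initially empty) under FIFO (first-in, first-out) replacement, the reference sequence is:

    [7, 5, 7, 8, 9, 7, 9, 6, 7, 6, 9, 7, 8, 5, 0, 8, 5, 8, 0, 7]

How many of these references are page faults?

10

7 → fault, frames [7]
5 → fault, frames [7, 5]
7 → hit
8 → fault, frames [7, 5, 8]
9 → fault, evict 7, frames [5, 8, 9]
7 → fault, evict 5, frames [8, 9, 7]
9 → hit
6 → fault, evict 8, frames [9, 7, 6]
7 → hit
6 → hit
9 → hit
7 → hit
8 → fault, evict 9, frames [7, 6, 8]
5 → fault, evict 7, frames [6, 8, 5]
0 → fault, evict 6, frames [8, 5, 0]
8 → hit
5 → hit
8 → hit
0 → hit
7 → fault, evict 8, frames [5, 0, 7]
Page faults: 10.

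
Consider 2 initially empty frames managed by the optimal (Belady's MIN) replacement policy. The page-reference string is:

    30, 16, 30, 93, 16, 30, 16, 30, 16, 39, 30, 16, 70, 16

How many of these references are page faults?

30 -> fault, frames [30]
16 -> fault, frames [30, 16]
30 -> hit
93 -> fault, evict 30, frames [16, 93]
16 -> hit
30 -> fault, evict 93, frames [16, 30]
16 -> hit
30 -> hit
16 -> hit
39 -> fault, evict 16, frames [30, 39]
30 -> hit
16 -> fault, evict 39, frames [30, 16]
70 -> fault, evict 30, frames [16, 70]
16 -> hit
Page faults: 7.

7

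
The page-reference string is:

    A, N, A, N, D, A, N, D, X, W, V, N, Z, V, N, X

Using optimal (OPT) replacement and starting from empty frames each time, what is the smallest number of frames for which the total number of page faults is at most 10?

2

f=1: 16 faults
f=2: 10 faults
f=3: 8 faults
f=4: 7 faults
f=5: 7 faults
f=6: 7 faults
f=7: 7 faults
Smallest f with faults ≤ 10 is 2.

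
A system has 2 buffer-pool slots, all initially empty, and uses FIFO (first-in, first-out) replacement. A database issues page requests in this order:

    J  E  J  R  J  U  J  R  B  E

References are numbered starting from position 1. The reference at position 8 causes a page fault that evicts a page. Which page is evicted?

J

pos 1: J: miss, frames {J}
pos 2: E: miss, frames {J,E}
pos 3: J: hit
pos 4: R: miss, evict J, frames {E,R}
pos 5: J: miss, evict E, frames {R,J}
pos 6: U: miss, evict R, frames {J,U}
pos 7: J: hit
pos 8: R: miss, evict J, frames {U,R}
At position 8, page J is evicted.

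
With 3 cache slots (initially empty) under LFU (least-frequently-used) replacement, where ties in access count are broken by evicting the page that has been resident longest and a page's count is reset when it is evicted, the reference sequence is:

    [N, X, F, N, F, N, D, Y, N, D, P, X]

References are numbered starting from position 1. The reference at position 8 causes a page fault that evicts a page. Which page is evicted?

pos 1: N → fault, frames {N}
pos 2: X → fault, frames {N,X}
pos 3: F → fault, frames {N,X,F}
pos 4: N → hit
pos 5: F → hit
pos 6: N → hit
pos 7: D → fault, evict X, frames {N,F,D}
pos 8: Y → fault, evict D, frames {N,F,Y}
At position 8, page D is evicted.

D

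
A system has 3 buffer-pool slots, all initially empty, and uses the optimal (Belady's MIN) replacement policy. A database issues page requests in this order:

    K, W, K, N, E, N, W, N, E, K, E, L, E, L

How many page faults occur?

K → fault, frames [K]
W → fault, frames [K, W]
K → hit
N → fault, frames [K, W, N]
E → fault, evict K, frames [W, N, E]
N → hit
W → hit
N → hit
E → hit
K → fault, evict N, frames [W, E, K]
E → hit
L → fault, evict K, frames [W, E, L]
E → hit
L → hit
Page faults: 6.

6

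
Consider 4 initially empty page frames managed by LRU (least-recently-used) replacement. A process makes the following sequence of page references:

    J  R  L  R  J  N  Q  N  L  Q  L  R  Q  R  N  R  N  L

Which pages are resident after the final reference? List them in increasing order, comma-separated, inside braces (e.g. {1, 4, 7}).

{L, N, Q, R}

J -> fault, frames (J)
R -> fault, frames (J R)
L -> fault, frames (J R L)
R -> hit
J -> hit
N -> fault, frames (L R J N)
Q -> fault, evict L, frames (R J N Q)
N -> hit
L -> fault, evict R, frames (J Q N L)
Q -> hit
L -> hit
R -> fault, evict J, frames (N Q L R)
Q -> hit
R -> hit
N -> hit
R -> hit
N -> hit
L -> hit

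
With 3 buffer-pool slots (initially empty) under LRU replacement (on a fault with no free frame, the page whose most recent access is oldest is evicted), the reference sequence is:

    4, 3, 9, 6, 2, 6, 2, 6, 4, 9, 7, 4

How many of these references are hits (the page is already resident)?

4

4 → fault, frames [4]
3 → fault, frames [4, 3]
9 → fault, frames [4, 3, 9]
6 → fault, evict 4, frames [3, 9, 6]
2 → fault, evict 3, frames [9, 6, 2]
6 → hit
2 → hit
6 → hit
4 → fault, evict 9, frames [2, 6, 4]
9 → fault, evict 2, frames [6, 4, 9]
7 → fault, evict 6, frames [4, 9, 7]
4 → hit
Hits: 4.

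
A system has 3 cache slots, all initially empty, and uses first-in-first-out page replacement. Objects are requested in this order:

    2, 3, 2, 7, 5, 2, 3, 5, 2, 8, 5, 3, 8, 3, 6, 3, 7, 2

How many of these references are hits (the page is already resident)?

6

2: fault, frames (2)
3: fault, frames (2 3)
2: hit
7: fault, frames (2 3 7)
5: fault, evict 2, frames (3 7 5)
2: fault, evict 3, frames (7 5 2)
3: fault, evict 7, frames (5 2 3)
5: hit
2: hit
8: fault, evict 5, frames (2 3 8)
5: fault, evict 2, frames (3 8 5)
3: hit
8: hit
3: hit
6: fault, evict 3, frames (8 5 6)
3: fault, evict 8, frames (5 6 3)
7: fault, evict 5, frames (6 3 7)
2: fault, evict 6, frames (3 7 2)
Hits: 6.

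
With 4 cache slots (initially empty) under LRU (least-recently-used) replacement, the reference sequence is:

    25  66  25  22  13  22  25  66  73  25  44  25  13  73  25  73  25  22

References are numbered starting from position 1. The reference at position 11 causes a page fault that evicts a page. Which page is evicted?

pos 1: 25: fault, frames (25)
pos 2: 66: fault, frames (25 66)
pos 3: 25: hit
pos 4: 22: fault, frames (66 25 22)
pos 5: 13: fault, frames (66 25 22 13)
pos 6: 22: hit
pos 7: 25: hit
pos 8: 66: hit
pos 9: 73: fault, evict 13, frames (22 25 66 73)
pos 10: 25: hit
pos 11: 44: fault, evict 22, frames (66 73 25 44)
At position 11, page 22 is evicted.

22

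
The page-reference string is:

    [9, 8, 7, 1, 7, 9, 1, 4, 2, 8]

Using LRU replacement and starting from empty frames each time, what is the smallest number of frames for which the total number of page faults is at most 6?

f=1: 10 faults
f=2: 9 faults
f=3: 8 faults
f=4: 7 faults
f=5: 7 faults
f=6: 6 faults
Smallest f with faults ≤ 6 is 6.

6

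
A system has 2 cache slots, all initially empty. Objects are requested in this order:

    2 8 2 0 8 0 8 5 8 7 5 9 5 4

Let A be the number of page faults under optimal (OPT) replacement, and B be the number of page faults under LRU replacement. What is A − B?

-2

Under OPT: F F . F . . . F . F . F . F → 7 faults.
Under LRU: F F . F F . . F . F F F . F → 9 faults.
A − B = 7 − 9 = -2.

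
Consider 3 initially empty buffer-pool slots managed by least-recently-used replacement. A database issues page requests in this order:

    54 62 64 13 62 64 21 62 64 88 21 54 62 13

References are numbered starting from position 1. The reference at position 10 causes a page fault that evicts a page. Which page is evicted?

21

pos 1: 54 -> miss, frames {54}
pos 2: 62 -> miss, frames {54,62}
pos 3: 64 -> miss, frames {54,62,64}
pos 4: 13 -> miss, evict 54, frames {62,64,13}
pos 5: 62 -> hit
pos 6: 64 -> hit
pos 7: 21 -> miss, evict 13, frames {62,64,21}
pos 8: 62 -> hit
pos 9: 64 -> hit
pos 10: 88 -> miss, evict 21, frames {62,64,88}
At position 10, page 21 is evicted.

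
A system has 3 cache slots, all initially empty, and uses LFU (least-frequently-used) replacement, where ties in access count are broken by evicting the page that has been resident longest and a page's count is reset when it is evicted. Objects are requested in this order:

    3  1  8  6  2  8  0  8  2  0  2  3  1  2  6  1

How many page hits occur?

3: miss, frames (3)
1: miss, frames (3 1)
8: miss, frames (3 1 8)
6: miss, evict 3, frames (1 8 6)
2: miss, evict 1, frames (8 6 2)
8: hit
0: miss, evict 6, frames (8 2 0)
8: hit
2: hit
0: hit
2: hit
3: miss, evict 0, frames (8 2 3)
1: miss, evict 3, frames (8 2 1)
2: hit
6: miss, evict 1, frames (8 2 6)
1: miss, evict 6, frames (8 2 1)
Hits: 6.

6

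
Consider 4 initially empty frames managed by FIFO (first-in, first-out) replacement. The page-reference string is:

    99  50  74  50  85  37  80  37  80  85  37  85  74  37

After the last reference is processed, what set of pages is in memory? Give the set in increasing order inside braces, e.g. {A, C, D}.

99: fault, frames {99}
50: fault, frames {99,50}
74: fault, frames {99,50,74}
50: hit
85: fault, frames {99,50,74,85}
37: fault, evict 99, frames {50,74,85,37}
80: fault, evict 50, frames {74,85,37,80}
37: hit
80: hit
85: hit
37: hit
85: hit
74: hit
37: hit

{37, 74, 80, 85}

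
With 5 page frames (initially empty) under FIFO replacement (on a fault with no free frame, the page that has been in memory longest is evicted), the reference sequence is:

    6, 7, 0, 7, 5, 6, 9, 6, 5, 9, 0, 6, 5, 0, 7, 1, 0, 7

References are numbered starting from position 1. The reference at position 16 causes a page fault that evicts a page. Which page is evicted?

6

pos 1: 6: miss, frames [6]
pos 2: 7: miss, frames [6, 7]
pos 3: 0: miss, frames [6, 7, 0]
pos 4: 7: hit
pos 5: 5: miss, frames [6, 7, 0, 5]
pos 6: 6: hit
pos 7: 9: miss, frames [6, 7, 0, 5, 9]
pos 8: 6: hit
pos 9: 5: hit
pos 10: 9: hit
pos 11: 0: hit
pos 12: 6: hit
pos 13: 5: hit
pos 14: 0: hit
pos 15: 7: hit
pos 16: 1: miss, evict 6, frames [7, 0, 5, 9, 1]
At position 16, page 6 is evicted.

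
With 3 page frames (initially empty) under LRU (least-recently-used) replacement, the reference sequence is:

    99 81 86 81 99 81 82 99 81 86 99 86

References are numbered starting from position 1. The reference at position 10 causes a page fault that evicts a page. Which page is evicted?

82

pos 1: 99: fault, frames (99)
pos 2: 81: fault, frames (99 81)
pos 3: 86: fault, frames (99 81 86)
pos 4: 81: hit
pos 5: 99: hit
pos 6: 81: hit
pos 7: 82: fault, evict 86, frames (99 81 82)
pos 8: 99: hit
pos 9: 81: hit
pos 10: 86: fault, evict 82, frames (99 81 86)
At position 10, page 82 is evicted.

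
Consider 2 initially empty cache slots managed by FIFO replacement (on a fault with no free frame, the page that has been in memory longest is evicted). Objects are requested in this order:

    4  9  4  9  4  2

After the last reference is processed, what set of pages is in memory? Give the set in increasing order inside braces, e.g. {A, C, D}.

{2, 9}

4 -> fault, frames [4]
9 -> fault, frames [4, 9]
4 -> hit
9 -> hit
4 -> hit
2 -> fault, evict 4, frames [9, 2]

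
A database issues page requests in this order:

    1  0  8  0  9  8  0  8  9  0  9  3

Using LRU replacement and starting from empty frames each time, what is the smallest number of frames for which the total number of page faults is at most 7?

3

f=1: 12 faults
f=2: 9 faults
f=3: 5 faults
f=4: 5 faults
f=5: 5 faults
Smallest f with faults ≤ 7 is 3.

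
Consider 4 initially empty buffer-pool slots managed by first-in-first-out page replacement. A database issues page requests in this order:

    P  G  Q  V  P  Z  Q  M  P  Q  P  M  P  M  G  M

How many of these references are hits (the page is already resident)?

7

P -> fault, frames (P)
G -> fault, frames (P G)
Q -> fault, frames (P G Q)
V -> fault, frames (P G Q V)
P -> hit
Z -> fault, evict P, frames (G Q V Z)
Q -> hit
M -> fault, evict G, frames (Q V Z M)
P -> fault, evict Q, frames (V Z M P)
Q -> fault, evict V, frames (Z M P Q)
P -> hit
M -> hit
P -> hit
M -> hit
G -> fault, evict Z, frames (M P Q G)
M -> hit
Hits: 7.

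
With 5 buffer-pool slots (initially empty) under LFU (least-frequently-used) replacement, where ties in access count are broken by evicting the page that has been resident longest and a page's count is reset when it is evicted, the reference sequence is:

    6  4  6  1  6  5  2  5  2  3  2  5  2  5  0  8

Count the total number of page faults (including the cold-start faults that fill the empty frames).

6 -> fault, frames [6]
4 -> fault, frames [6, 4]
6 -> hit
1 -> fault, frames [6, 4, 1]
6 -> hit
5 -> fault, frames [6, 4, 1, 5]
2 -> fault, frames [6, 4, 1, 5, 2]
5 -> hit
2 -> hit
3 -> fault, evict 4, frames [6, 1, 5, 2, 3]
2 -> hit
5 -> hit
2 -> hit
5 -> hit
0 -> fault, evict 1, frames [6, 5, 2, 3, 0]
8 -> fault, evict 3, frames [6, 5, 2, 0, 8]
Page faults: 8.

8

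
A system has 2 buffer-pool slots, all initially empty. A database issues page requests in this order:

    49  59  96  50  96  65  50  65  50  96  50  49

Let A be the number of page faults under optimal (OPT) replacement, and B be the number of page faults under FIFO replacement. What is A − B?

-1

Under OPT: F F F F . F . . . F . F → 7 faults.
Under FIFO: F F F F . F . . . F F F → 8 faults.
A − B = 7 − 8 = -1.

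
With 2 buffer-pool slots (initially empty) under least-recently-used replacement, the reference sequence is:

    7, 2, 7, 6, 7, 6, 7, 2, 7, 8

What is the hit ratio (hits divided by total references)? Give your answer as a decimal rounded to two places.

0.50

7 → miss, frames (7)
2 → miss, frames (7 2)
7 → hit
6 → miss, evict 2, frames (7 6)
7 → hit
6 → hit
7 → hit
2 → miss, evict 6, frames (7 2)
7 → hit
8 → miss, evict 2, frames (7 8)
Hits: 5 of 10 references → 5/10 = 0.5000.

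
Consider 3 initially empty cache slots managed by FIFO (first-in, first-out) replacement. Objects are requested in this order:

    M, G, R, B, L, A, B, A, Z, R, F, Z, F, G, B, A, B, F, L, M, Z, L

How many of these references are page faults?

16

M → miss, frames [M]
G → miss, frames [M, G]
R → miss, frames [M, G, R]
B → miss, evict M, frames [G, R, B]
L → miss, evict G, frames [R, B, L]
A → miss, evict R, frames [B, L, A]
B → hit
A → hit
Z → miss, evict B, frames [L, A, Z]
R → miss, evict L, frames [A, Z, R]
F → miss, evict A, frames [Z, R, F]
Z → hit
F → hit
G → miss, evict Z, frames [R, F, G]
B → miss, evict R, frames [F, G, B]
A → miss, evict F, frames [G, B, A]
B → hit
F → miss, evict G, frames [B, A, F]
L → miss, evict B, frames [A, F, L]
M → miss, evict A, frames [F, L, M]
Z → miss, evict F, frames [L, M, Z]
L → hit
Page faults: 16.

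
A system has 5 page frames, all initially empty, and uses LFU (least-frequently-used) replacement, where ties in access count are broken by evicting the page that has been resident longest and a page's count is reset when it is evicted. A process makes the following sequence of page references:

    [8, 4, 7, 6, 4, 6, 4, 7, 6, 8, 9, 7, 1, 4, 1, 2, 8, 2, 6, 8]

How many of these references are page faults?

8 -> fault, frames (8)
4 -> fault, frames (8 4)
7 -> fault, frames (8 4 7)
6 -> fault, frames (8 4 7 6)
4 -> hit
6 -> hit
4 -> hit
7 -> hit
6 -> hit
8 -> hit
9 -> fault, frames (8 4 7 6 9)
7 -> hit
1 -> fault, evict 9, frames (8 4 7 6 1)
4 -> hit
1 -> hit
2 -> fault, evict 8, frames (4 7 6 1 2)
8 -> fault, evict 2, frames (4 7 6 1 8)
2 -> fault, evict 8, frames (4 7 6 1 2)
6 -> hit
8 -> fault, evict 2, frames (4 7 6 1 8)
Page faults: 10.

10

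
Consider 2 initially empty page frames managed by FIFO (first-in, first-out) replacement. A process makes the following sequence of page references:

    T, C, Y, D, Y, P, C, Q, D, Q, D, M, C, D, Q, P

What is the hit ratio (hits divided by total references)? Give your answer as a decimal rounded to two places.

0.19

T: miss, frames [T]
C: miss, frames [T, C]
Y: miss, evict T, frames [C, Y]
D: miss, evict C, frames [Y, D]
Y: hit
P: miss, evict Y, frames [D, P]
C: miss, evict D, frames [P, C]
Q: miss, evict P, frames [C, Q]
D: miss, evict C, frames [Q, D]
Q: hit
D: hit
M: miss, evict Q, frames [D, M]
C: miss, evict D, frames [M, C]
D: miss, evict M, frames [C, D]
Q: miss, evict C, frames [D, Q]
P: miss, evict D, frames [Q, P]
Hits: 3 of 16 references → 3/16 = 0.1875.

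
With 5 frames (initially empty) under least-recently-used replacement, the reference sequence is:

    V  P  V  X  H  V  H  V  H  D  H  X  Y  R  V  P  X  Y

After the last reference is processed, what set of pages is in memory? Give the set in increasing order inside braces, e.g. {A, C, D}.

{P, R, V, X, Y}

V -> fault, frames {V}
P -> fault, frames {V,P}
V -> hit
X -> fault, frames {P,V,X}
H -> fault, frames {P,V,X,H}
V -> hit
H -> hit
V -> hit
H -> hit
D -> fault, frames {P,X,V,H,D}
H -> hit
X -> hit
Y -> fault, evict P, frames {V,D,H,X,Y}
R -> fault, evict V, frames {D,H,X,Y,R}
V -> fault, evict D, frames {H,X,Y,R,V}
P -> fault, evict H, frames {X,Y,R,V,P}
X -> hit
Y -> hit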